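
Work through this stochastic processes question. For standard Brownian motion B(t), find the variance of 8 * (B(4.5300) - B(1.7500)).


Var(alpha*(B(t)-B(s))) = alpha^2 * (t-s)
= 8^2 * (4.5300 - 1.7500)
= 64 * 2.7800
= 177.9200

177.9200


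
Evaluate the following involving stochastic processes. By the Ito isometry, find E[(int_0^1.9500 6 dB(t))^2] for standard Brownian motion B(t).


By Ito isometry: E[(int f dB)^2] = int f^2 dt
= 6^2 * 1.9500
= 36 * 1.9500 = 70.2000

70.2000


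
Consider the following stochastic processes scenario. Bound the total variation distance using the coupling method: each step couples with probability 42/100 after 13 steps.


TV distance bound <= (1-delta)^n
= (1 - 0.4200)^13
= 0.5800^13
= 8.4055e-04

8.4055e-04


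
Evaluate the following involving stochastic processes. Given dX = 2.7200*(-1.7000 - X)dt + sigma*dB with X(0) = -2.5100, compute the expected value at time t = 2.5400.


E[X(t)] = mu + (X(0) - mu)*exp(-theta*t)
= -1.7000 + (-2.5100 - -1.7000)*exp(-2.7200*2.5400)
= -1.7000 + -0.8100 * 9.9896e-04
= -1.7008

-1.7008


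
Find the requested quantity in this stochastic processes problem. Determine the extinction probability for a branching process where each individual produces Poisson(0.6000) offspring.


Since mu = 0.6000 <= 1, extinction probability = 1.

1.0000


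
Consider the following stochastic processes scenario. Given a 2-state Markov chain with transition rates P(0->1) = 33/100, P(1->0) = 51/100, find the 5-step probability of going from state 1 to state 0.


Computing P^5 by matrix multiplication.
P = [[0.6700, 0.3300], [0.5100, 0.4900]]
After raising P to the power 5:
P^5(1,0) = 0.6071

0.6071


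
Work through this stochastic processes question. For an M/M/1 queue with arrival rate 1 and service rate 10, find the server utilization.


rho = lambda/mu
= 1/10
= 0.1000

0.1000


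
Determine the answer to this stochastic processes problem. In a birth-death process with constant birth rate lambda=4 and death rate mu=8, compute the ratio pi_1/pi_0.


For birth-death process, pi_n/pi_0 = (lambda/mu)^n
= (4/8)^1
= 0.5000

0.5000


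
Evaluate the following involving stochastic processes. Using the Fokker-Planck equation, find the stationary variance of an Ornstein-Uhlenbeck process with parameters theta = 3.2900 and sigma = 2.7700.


Stationary variance = sigma^2 / (2*theta)
= 2.7700^2 / (2*3.2900)
= 7.6729 / 6.5800
= 1.1661

1.1661


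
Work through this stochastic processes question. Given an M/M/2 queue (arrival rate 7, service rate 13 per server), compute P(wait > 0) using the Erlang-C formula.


a = lambda/mu = 0.5385
rho = a/c = 0.2692
Erlang-C formula applied:
C(c,a) = 0.1142

0.1142


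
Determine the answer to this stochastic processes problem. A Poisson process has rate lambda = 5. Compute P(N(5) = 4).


P(N(t)=k) = (lambda*t)^k * exp(-lambda*t) / k!
lambda*t = 25
= 25^4 * exp(-25) / 4!
= 390625 * 1.3888e-11 / 24
= 2.2604e-07

2.2604e-07


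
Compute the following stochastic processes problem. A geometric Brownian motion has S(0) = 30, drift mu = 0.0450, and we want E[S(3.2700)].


E[S(t)] = S(0) * exp(mu * t)
= 30 * exp(0.0450 * 3.2700)
= 30 * 1.1585
= 34.7558

34.7558


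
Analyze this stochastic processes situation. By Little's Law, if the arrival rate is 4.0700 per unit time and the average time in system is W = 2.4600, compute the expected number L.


Little's Law: L = lambda * W
= 4.0700 * 2.4600
= 10.0122

10.0122


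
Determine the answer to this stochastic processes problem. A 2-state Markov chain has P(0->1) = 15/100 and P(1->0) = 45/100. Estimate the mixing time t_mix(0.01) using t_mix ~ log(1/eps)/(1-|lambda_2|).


lambda_2 = |1 - p01 - p10| = |1 - 0.1500 - 0.4500| = 0.4000
t_mix ~ log(1/eps)/(1 - |lambda_2|)
= log(100)/(1 - 0.4000) = 4.6052/0.6000
= 7.6753

7.6753


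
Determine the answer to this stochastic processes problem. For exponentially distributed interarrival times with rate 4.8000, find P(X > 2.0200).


P(X > t) = exp(-lambda * t)
= exp(-4.8000 * 2.0200)
= exp(-9.6960) = 6.1529e-05

6.1529e-05


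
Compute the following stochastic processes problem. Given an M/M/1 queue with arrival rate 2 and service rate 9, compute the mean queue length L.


rho = 2/9 = 0.2222
L = rho/(1-rho)
= 0.2222/0.7778
= 0.2857

0.2857


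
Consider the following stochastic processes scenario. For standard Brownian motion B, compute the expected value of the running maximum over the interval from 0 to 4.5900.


E(max B(s)) = sqrt(2t/pi)
= sqrt(2*4.5900/pi)
= sqrt(2.9221)
= 1.7094

1.7094


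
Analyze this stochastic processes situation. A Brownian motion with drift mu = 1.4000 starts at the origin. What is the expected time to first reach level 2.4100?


Expected first passage time = a/mu
= 2.4100/1.4000
= 1.7214

1.7214


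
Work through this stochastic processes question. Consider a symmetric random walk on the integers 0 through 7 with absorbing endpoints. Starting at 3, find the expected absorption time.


For symmetric RW on 0,...,N with absorbing barriers, E(i) = i*(N-i)
E(3) = 3 * 4 = 12

12


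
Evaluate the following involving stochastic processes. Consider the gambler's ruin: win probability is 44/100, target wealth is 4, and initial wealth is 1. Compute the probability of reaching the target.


Gambler's ruin formula:
r = q/p = 0.5600/0.4400 = 1.2727
P(win) = (1 - r^i)/(1 - r^N)
= (1 - 1.2727^1)/(1 - 1.2727^4)
= 0.1679

0.1679


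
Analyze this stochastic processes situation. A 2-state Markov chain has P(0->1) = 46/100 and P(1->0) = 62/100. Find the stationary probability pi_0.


Stationary distribution: pi_0 = p10/(p01+p10), pi_1 = p01/(p01+p10)
p01 = 0.4600, p10 = 0.6200
pi_0 = 0.5741

0.5741


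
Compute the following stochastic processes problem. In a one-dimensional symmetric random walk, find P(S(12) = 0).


P(S(12) = 0) = C(12,6) / 4^6
= 924 / 4096
= 0.2256

0.2256


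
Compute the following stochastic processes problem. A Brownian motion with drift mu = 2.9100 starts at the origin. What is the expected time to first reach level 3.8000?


Expected first passage time = a/mu
= 3.8000/2.9100
= 1.3058

1.3058


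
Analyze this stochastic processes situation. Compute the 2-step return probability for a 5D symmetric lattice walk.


P(return in 2 steps) = P(reverse first step) = 1/(2d)
= 1/10
= 0.1000

0.1000


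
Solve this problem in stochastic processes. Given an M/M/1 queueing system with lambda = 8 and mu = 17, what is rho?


rho = lambda/mu
= 8/17
= 0.4706

0.4706


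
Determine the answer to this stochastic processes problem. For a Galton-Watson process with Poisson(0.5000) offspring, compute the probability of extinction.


Since mu = 0.5000 <= 1, extinction probability = 1.

1.0000


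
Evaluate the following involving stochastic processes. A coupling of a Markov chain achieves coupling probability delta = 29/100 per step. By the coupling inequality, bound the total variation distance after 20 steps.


TV distance bound <= (1-delta)^n
= (1 - 0.2900)^20
= 0.7100^20
= 0.0011

0.0011


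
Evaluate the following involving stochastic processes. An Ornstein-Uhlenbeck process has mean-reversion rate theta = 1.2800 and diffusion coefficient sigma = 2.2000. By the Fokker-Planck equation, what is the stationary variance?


Stationary variance = sigma^2 / (2*theta)
= 2.2000^2 / (2*1.2800)
= 4.8400 / 2.5600
= 1.8906

1.8906


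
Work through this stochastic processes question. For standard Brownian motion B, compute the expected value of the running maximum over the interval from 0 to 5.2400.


E(max B(s)) = sqrt(2t/pi)
= sqrt(2*5.2400/pi)
= sqrt(3.3359)
= 1.8264

1.8264


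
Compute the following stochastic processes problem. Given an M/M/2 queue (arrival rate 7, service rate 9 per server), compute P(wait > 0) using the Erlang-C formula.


a = lambda/mu = 0.7778
rho = a/c = 0.3889
Erlang-C formula applied:
C(c,a) = 0.2178

0.2178


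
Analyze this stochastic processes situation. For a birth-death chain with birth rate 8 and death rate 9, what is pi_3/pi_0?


For birth-death process, pi_n/pi_0 = (lambda/mu)^n
= (8/9)^3
= 0.7023

0.7023


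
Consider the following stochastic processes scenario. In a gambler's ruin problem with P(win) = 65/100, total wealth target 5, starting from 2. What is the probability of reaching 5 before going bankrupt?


Gambler's ruin formula:
r = q/p = 0.3500/0.6500 = 0.5385
P(win) = (1 - r^i)/(1 - r^N)
= (1 - 0.5385^2)/(1 - 0.5385^5)
= 0.7437

0.7437


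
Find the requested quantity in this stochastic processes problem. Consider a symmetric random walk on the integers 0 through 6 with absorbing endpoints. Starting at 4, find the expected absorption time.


For symmetric RW on 0,...,N with absorbing barriers, E(i) = i*(N-i)
E(4) = 4 * 2 = 8

8


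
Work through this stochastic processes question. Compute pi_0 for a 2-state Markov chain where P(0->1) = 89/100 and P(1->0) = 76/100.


Stationary distribution: pi_0 = p10/(p01+p10), pi_1 = p01/(p01+p10)
p01 = 0.8900, p10 = 0.7600
pi_0 = 0.4606

0.4606


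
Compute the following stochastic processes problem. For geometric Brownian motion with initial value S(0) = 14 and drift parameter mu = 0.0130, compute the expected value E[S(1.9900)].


E[S(t)] = S(0) * exp(mu * t)
= 14 * exp(0.0130 * 1.9900)
= 14 * 1.0262
= 14.3669

14.3669


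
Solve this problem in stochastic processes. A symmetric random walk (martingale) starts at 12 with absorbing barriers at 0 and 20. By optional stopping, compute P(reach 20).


By optional stopping theorem: E(M at tau) = M(0) = 12
P(hit 20)*20 + P(hit 0)*0 = 12
P(hit 20) = (12 - 0)/(20 - 0) = 3/5 = 0.6000

0.6000


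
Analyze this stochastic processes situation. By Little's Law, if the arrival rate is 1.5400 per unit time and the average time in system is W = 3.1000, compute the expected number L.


Little's Law: L = lambda * W
= 1.5400 * 3.1000
= 4.7740

4.7740


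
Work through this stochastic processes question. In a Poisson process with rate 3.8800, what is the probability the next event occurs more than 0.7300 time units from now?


P(X > t) = exp(-lambda * t)
= exp(-3.8800 * 0.7300)
= exp(-2.8324) = 0.0589

0.0589


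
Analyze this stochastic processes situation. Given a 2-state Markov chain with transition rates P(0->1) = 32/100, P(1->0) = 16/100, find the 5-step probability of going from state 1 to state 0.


Computing P^5 by matrix multiplication.
P = [[0.6800, 0.3200], [0.1600, 0.8400]]
After raising P to the power 5:
P^5(1,0) = 0.3207

0.3207


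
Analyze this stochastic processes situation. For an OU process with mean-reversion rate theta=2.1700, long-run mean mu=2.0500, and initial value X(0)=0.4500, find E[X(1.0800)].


E[X(t)] = mu + (X(0) - mu)*exp(-theta*t)
= 2.0500 + (0.4500 - 2.0500)*exp(-2.1700*1.0800)
= 2.0500 + -1.6000 * 0.0960
= 1.8964

1.8964


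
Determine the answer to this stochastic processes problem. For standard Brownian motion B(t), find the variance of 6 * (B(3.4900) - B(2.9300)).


Var(alpha*(B(t)-B(s))) = alpha^2 * (t-s)
= 6^2 * (3.4900 - 2.9300)
= 36 * 0.5600
= 20.1600

20.1600


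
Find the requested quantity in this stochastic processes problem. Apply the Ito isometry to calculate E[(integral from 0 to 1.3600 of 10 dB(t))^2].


By Ito isometry: E[(int f dB)^2] = int f^2 dt
= 10^2 * 1.3600
= 100 * 1.3600 = 136.0000

136.0000


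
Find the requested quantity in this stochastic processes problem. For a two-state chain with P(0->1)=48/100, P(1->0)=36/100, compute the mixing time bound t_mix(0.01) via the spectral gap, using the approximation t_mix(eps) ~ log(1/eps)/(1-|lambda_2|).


lambda_2 = |1 - p01 - p10| = |1 - 0.4800 - 0.3600| = 0.1600
t_mix ~ log(1/eps)/(1 - |lambda_2|)
= log(100)/(1 - 0.1600) = 4.6052/0.8400
= 5.4823

5.4823


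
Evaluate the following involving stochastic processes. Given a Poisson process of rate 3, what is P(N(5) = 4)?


P(N(t)=k) = (lambda*t)^k * exp(-lambda*t) / k!
lambda*t = 15
= 15^4 * exp(-15) / 4!
= 50625 * 3.0590e-07 / 24
= 6.4526e-04

6.4526e-04


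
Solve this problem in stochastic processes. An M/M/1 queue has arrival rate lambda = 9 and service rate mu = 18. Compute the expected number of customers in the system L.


rho = 9/18 = 0.5000
L = rho/(1-rho)
= 0.5000/0.5000
= 1.0000

1.0000


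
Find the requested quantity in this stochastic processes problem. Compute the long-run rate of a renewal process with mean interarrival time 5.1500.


Long-run renewal rate = 1/E(X)
= 1/5.1500
= 0.1942

0.1942


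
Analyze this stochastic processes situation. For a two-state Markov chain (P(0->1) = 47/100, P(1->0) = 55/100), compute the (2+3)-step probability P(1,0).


P^5 = P^2 * P^3
Computing via matrix multiplication of the transition matrix.
Entry (1,0) of P^5 = 0.5392

0.5392


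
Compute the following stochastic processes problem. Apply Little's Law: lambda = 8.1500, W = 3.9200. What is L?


Little's Law: L = lambda * W
= 8.1500 * 3.9200
= 31.9480

31.9480


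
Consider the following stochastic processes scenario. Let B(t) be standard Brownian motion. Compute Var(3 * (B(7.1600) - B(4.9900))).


Var(alpha*(B(t)-B(s))) = alpha^2 * (t-s)
= 3^2 * (7.1600 - 4.9900)
= 9 * 2.1700
= 19.5300

19.5300


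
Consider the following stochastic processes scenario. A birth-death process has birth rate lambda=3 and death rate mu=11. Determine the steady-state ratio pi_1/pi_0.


For birth-death process, pi_n/pi_0 = (lambda/mu)^n
= (3/11)^1
= 0.2727

0.2727


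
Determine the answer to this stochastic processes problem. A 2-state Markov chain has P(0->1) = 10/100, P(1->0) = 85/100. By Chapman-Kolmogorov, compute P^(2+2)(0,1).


P^4 = P^2 * P^2
Computing via matrix multiplication of the transition matrix.
Entry (0,1) of P^4 = 0.1053

0.1053


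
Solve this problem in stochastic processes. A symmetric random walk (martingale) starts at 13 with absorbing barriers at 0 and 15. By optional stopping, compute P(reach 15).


By optional stopping theorem: E(M at tau) = M(0) = 13
P(hit 15)*15 + P(hit 0)*0 = 13
P(hit 15) = (13 - 0)/(15 - 0) = 13/15 = 0.8667

0.8667


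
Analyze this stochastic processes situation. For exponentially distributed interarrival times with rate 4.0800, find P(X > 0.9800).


P(X > t) = exp(-lambda * t)
= exp(-4.0800 * 0.9800)
= exp(-3.9984) = 0.0183

0.0183


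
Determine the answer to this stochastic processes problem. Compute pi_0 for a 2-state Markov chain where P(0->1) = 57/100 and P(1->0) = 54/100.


Stationary distribution: pi_0 = p10/(p01+p10), pi_1 = p01/(p01+p10)
p01 = 0.5700, p10 = 0.5400
pi_0 = 0.4865

0.4865


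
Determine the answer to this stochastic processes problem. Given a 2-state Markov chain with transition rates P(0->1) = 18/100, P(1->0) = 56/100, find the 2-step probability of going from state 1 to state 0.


Computing P^2 by matrix multiplication.
P = [[0.8200, 0.1800], [0.5600, 0.4400]]
After raising P to the power 2:
P^2(1,0) = 0.7056

0.7056


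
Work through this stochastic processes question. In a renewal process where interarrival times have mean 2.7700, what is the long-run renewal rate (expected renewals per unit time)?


Long-run renewal rate = 1/E(X)
= 1/2.7700
= 0.3610

0.3610


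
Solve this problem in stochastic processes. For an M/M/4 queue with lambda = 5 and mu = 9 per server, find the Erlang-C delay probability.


a = lambda/mu = 0.5556
rho = a/c = 0.1389
Erlang-C formula applied:
C(c,a) = 0.0026

0.0026


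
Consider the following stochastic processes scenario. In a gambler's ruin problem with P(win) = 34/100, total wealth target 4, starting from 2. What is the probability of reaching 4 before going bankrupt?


Gambler's ruin formula:
r = q/p = 0.6600/0.3400 = 1.9412
P(win) = (1 - r^i)/(1 - r^N)
= (1 - 1.9412^2)/(1 - 1.9412^4)
= 0.2097

0.2097


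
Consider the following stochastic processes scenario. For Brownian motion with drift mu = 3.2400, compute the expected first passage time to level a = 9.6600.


Expected first passage time = a/mu
= 9.6600/3.2400
= 2.9815

2.9815


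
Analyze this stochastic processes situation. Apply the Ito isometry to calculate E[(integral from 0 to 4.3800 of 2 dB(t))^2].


By Ito isometry: E[(int f dB)^2] = int f^2 dt
= 2^2 * 4.3800
= 4 * 4.3800 = 17.5200

17.5200


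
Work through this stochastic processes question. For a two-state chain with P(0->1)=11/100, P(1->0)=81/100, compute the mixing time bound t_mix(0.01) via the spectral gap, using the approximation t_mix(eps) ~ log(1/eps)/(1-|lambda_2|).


lambda_2 = |1 - p01 - p10| = |1 - 0.1100 - 0.8100| = 0.0800
t_mix ~ log(1/eps)/(1 - |lambda_2|)
= log(100)/(1 - 0.0800) = 4.6052/0.9200
= 5.0056

5.0056


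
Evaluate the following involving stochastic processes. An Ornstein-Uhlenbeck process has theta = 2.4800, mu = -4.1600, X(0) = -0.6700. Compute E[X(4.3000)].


E[X(t)] = mu + (X(0) - mu)*exp(-theta*t)
= -4.1600 + (-0.6700 - -4.1600)*exp(-2.4800*4.3000)
= -4.1600 + 3.4900 * 2.3371e-05
= -4.1599

-4.1599


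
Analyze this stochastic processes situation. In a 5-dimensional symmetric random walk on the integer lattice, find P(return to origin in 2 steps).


P(return in 2 steps) = P(reverse first step) = 1/(2d)
= 1/10
= 0.1000

0.1000


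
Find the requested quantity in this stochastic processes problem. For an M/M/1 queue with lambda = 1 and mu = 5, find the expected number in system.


rho = 1/5 = 0.2000
L = rho/(1-rho)
= 0.2000/0.8000
= 0.2500

0.2500


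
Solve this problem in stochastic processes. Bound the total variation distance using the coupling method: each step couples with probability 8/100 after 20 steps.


TV distance bound <= (1-delta)^n
= (1 - 0.0800)^20
= 0.9200^20
= 0.1887

0.1887


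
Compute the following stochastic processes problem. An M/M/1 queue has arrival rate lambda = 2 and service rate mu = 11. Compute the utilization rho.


rho = lambda/mu
= 2/11
= 0.1818

0.1818


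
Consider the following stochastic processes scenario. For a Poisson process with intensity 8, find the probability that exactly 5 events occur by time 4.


P(N(t)=k) = (lambda*t)^k * exp(-lambda*t) / k!
lambda*t = 32
= 32^5 * exp(-32) / 5!
= 33554432 * 1.2664e-14 / 120
= 3.5412e-09

3.5412e-09


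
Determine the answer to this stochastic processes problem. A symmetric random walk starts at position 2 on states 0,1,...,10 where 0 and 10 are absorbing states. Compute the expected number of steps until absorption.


For symmetric RW on 0,...,N with absorbing barriers, E(i) = i*(N-i)
E(2) = 2 * 8 = 16

16


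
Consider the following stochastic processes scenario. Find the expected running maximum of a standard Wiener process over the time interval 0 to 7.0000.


E(max B(s)) = sqrt(2t/pi)
= sqrt(2*7.0000/pi)
= sqrt(4.4563)
= 2.1110

2.1110


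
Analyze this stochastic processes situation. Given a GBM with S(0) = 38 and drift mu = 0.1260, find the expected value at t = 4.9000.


E[S(t)] = S(0) * exp(mu * t)
= 38 * exp(0.1260 * 4.9000)
= 38 * 1.8541
= 70.4558

70.4558


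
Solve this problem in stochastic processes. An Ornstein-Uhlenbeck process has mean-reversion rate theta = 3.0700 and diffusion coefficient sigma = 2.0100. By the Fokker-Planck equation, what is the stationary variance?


Stationary variance = sigma^2 / (2*theta)
= 2.0100^2 / (2*3.0700)
= 4.0401 / 6.1400
= 0.6580

0.6580


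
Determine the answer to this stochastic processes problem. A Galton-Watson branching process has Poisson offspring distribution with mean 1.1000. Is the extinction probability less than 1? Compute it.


Since mu = 1.1000 > 1, extinction prob q < 1.
Solve s = exp(mu*(s-1)) iteratively.
q = 0.8239

0.8239


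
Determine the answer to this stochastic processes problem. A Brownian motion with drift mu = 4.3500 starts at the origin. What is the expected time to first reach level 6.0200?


Expected first passage time = a/mu
= 6.0200/4.3500
= 1.3839

1.3839


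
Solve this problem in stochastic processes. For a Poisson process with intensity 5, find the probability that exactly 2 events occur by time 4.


P(N(t)=k) = (lambda*t)^k * exp(-lambda*t) / k!
lambda*t = 20
= 20^2 * exp(-20) / 2!
= 400 * 2.0612e-09 / 2
= 4.1223e-07

4.1223e-07


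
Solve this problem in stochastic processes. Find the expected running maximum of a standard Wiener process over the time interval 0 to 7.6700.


E(max B(s)) = sqrt(2t/pi)
= sqrt(2*7.6700/pi)
= sqrt(4.8829)
= 2.2097

2.2097


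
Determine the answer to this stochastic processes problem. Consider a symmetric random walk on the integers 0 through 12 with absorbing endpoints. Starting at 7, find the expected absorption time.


For symmetric RW on 0,...,N with absorbing barriers, E(i) = i*(N-i)
E(7) = 7 * 5 = 35

35


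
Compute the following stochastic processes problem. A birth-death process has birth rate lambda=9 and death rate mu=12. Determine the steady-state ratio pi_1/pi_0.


For birth-death process, pi_n/pi_0 = (lambda/mu)^n
= (9/12)^1
= 0.7500

0.7500


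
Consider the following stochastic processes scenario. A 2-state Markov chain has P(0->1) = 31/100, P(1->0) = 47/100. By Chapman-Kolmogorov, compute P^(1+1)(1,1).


P^2 = P^1 * P^1
Computing via matrix multiplication of the transition matrix.
Entry (1,1) of P^2 = 0.4266

0.4266


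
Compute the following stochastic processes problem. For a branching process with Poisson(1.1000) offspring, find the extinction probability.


Since mu = 1.1000 > 1, extinction prob q < 1.
Solve s = exp(mu*(s-1)) iteratively.
q = 0.8239

0.8239


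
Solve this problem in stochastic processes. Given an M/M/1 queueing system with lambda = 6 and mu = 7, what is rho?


rho = lambda/mu
= 6/7
= 0.8571

0.8571


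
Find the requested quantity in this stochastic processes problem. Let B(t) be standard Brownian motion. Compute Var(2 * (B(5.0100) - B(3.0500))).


Var(alpha*(B(t)-B(s))) = alpha^2 * (t-s)
= 2^2 * (5.0100 - 3.0500)
= 4 * 1.9600
= 7.8400

7.8400


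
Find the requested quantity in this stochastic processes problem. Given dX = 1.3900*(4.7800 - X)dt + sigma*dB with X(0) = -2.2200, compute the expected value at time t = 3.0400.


E[X(t)] = mu + (X(0) - mu)*exp(-theta*t)
= 4.7800 + (-2.2200 - 4.7800)*exp(-1.3900*3.0400)
= 4.7800 + -7.0000 * 0.0146
= 4.6777

4.6777


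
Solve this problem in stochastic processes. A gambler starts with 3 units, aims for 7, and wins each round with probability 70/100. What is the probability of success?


Gambler's ruin formula:
r = q/p = 0.3000/0.7000 = 0.4286
P(win) = (1 - r^i)/(1 - r^N)
= (1 - 0.4286^3)/(1 - 0.4286^7)
= 0.9237

0.9237


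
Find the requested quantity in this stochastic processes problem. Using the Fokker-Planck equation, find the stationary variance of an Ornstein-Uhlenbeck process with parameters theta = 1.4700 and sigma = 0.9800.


Stationary variance = sigma^2 / (2*theta)
= 0.9800^2 / (2*1.4700)
= 0.9604 / 2.9400
= 0.3267

0.3267


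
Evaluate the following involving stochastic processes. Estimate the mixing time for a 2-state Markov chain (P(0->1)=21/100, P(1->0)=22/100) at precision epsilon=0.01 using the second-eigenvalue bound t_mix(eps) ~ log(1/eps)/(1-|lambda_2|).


lambda_2 = |1 - p01 - p10| = |1 - 0.2100 - 0.2200| = 0.5700
t_mix ~ log(1/eps)/(1 - |lambda_2|)
= log(100)/(1 - 0.5700) = 4.6052/0.4300
= 10.7097

10.7097


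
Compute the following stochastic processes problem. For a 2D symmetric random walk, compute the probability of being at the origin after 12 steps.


P = C(12,6)^2 / 4^12
= 924^2 / 16777216
= 853776 / 16777216
= 0.0509

0.0509


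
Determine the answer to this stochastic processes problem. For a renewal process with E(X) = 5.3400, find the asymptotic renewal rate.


Long-run renewal rate = 1/E(X)
= 1/5.3400
= 0.1873

0.1873


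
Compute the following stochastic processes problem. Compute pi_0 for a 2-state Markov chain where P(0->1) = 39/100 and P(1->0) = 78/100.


Stationary distribution: pi_0 = p10/(p01+p10), pi_1 = p01/(p01+p10)
p01 = 0.3900, p10 = 0.7800
pi_0 = 0.6667

0.6667


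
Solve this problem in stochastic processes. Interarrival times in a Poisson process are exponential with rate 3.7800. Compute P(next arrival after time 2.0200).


P(X > t) = exp(-lambda * t)
= exp(-3.7800 * 2.0200)
= exp(-7.6356) = 4.8295e-04

4.8295e-04


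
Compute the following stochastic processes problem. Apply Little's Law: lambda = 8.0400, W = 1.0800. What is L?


Little's Law: L = lambda * W
= 8.0400 * 1.0800
= 8.6832

8.6832


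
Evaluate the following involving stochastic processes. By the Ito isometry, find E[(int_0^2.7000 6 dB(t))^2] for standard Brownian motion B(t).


By Ito isometry: E[(int f dB)^2] = int f^2 dt
= 6^2 * 2.7000
= 36 * 2.7000 = 97.2000

97.2000


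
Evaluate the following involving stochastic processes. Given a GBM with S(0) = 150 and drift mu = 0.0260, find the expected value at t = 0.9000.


E[S(t)] = S(0) * exp(mu * t)
= 150 * exp(0.0260 * 0.9000)
= 150 * 1.0237
= 153.5514

153.5514


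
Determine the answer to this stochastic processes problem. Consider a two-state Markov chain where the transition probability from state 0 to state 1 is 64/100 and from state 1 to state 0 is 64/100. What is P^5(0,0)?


Computing P^5 by matrix multiplication.
P = [[0.3600, 0.6400], [0.6400, 0.3600]]
After raising P to the power 5:
P^5(0,0) = 0.4991

0.4991


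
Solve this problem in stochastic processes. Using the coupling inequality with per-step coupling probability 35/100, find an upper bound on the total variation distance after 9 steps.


TV distance bound <= (1-delta)^n
= (1 - 0.3500)^9
= 0.6500^9
= 0.0207

0.0207


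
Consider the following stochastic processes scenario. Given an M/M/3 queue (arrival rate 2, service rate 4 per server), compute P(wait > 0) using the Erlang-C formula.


a = lambda/mu = 0.5000
rho = a/c = 0.1667
Erlang-C formula applied:
C(c,a) = 0.0152

0.0152


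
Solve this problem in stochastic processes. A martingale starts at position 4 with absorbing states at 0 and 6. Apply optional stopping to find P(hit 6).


By optional stopping theorem: E(M at tau) = M(0) = 4
P(hit 6)*6 + P(hit 0)*0 = 4
P(hit 6) = (4 - 0)/(6 - 0) = 2/3 = 0.6667

0.6667


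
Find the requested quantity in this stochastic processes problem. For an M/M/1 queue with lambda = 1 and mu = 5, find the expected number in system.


rho = 1/5 = 0.2000
L = rho/(1-rho)
= 0.2000/0.8000
= 0.2500

0.2500


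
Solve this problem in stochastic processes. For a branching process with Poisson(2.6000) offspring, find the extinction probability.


Since mu = 2.6000 > 1, extinction prob q < 1.
Solve s = exp(mu*(s-1)) iteratively.
q = 0.0951

0.0951


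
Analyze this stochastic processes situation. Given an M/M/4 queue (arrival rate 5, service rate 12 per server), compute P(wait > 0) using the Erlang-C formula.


a = lambda/mu = 0.4167
rho = a/c = 0.1042
Erlang-C formula applied:
C(c,a) = 9.2417e-04

9.2417e-04


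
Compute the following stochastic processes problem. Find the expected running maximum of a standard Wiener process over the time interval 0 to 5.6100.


E(max B(s)) = sqrt(2t/pi)
= sqrt(2*5.6100/pi)
= sqrt(3.5714)
= 1.8898

1.8898


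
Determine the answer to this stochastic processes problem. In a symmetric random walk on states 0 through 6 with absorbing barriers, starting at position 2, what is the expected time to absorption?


For symmetric RW on 0,...,N with absorbing barriers, E(i) = i*(N-i)
E(2) = 2 * 4 = 8

8


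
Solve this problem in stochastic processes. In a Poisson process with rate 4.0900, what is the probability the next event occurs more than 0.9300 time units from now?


P(X > t) = exp(-lambda * t)
= exp(-4.0900 * 0.9300)
= exp(-3.8037) = 0.0223

0.0223


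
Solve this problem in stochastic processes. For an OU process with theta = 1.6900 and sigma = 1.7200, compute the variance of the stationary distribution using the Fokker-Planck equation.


Stationary variance = sigma^2 / (2*theta)
= 1.7200^2 / (2*1.6900)
= 2.9584 / 3.3800
= 0.8753

0.8753


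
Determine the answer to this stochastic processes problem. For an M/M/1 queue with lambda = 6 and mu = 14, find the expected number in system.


rho = 6/14 = 0.4286
L = rho/(1-rho)
= 0.4286/0.5714
= 0.7500

0.7500


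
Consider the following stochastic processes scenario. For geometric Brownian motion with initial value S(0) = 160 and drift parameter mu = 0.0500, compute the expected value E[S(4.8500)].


E[S(t)] = S(0) * exp(mu * t)
= 160 * exp(0.0500 * 4.8500)
= 160 * 1.2744
= 203.9090

203.9090


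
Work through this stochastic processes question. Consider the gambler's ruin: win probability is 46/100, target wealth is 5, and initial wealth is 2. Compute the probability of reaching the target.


Gambler's ruin formula:
r = q/p = 0.5400/0.4600 = 1.1739
P(win) = (1 - r^i)/(1 - r^N)
= (1 - 1.1739^2)/(1 - 1.1739^5)
= 0.3075

0.3075


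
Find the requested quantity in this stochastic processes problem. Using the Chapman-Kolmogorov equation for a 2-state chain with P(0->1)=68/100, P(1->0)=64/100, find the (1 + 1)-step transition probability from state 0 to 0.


P^2 = P^1 * P^1
Computing via matrix multiplication of the transition matrix.
Entry (0,0) of P^2 = 0.5376

0.5376


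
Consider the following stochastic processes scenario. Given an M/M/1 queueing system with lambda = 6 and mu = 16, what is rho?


rho = lambda/mu
= 6/16
= 0.3750

0.3750


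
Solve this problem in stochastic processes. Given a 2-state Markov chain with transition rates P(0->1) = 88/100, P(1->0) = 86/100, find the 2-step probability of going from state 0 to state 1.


Computing P^2 by matrix multiplication.
P = [[0.1200, 0.8800], [0.8600, 0.1400]]
After raising P to the power 2:
P^2(0,1) = 0.2288

0.2288


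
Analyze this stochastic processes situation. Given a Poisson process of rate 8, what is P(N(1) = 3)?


P(N(t)=k) = (lambda*t)^k * exp(-lambda*t) / k!
lambda*t = 8
= 8^3 * exp(-8) / 3!
= 512 * 3.3546e-04 / 6
= 0.0286

0.0286


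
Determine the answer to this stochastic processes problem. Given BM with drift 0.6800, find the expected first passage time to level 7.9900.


Expected first passage time = a/mu
= 7.9900/0.6800
= 11.7500

11.7500


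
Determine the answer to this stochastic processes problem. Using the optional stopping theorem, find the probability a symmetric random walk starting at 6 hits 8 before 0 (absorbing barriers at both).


By optional stopping theorem: E(M at tau) = M(0) = 6
P(hit 8)*8 + P(hit 0)*0 = 6
P(hit 8) = (6 - 0)/(8 - 0) = 3/4 = 0.7500

0.7500


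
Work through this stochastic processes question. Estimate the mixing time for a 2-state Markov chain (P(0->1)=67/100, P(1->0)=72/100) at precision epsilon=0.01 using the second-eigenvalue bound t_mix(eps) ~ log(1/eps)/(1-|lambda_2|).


lambda_2 = |1 - p01 - p10| = |1 - 0.6700 - 0.7200| = 0.3900
t_mix ~ log(1/eps)/(1 - |lambda_2|)
= log(100)/(1 - 0.3900) = 4.6052/0.6100
= 7.5495

7.5495


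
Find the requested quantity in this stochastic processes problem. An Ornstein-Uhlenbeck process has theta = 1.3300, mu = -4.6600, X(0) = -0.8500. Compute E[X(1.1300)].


E[X(t)] = mu + (X(0) - mu)*exp(-theta*t)
= -4.6600 + (-0.8500 - -4.6600)*exp(-1.3300*1.1300)
= -4.6600 + 3.8100 * 0.2225
= -3.8123

-3.8123


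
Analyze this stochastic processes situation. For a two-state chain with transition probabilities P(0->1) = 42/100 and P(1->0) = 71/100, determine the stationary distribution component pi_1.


Stationary distribution: pi_0 = p10/(p01+p10), pi_1 = p01/(p01+p10)
p01 = 0.4200, p10 = 0.7100
pi_1 = 0.3717

0.3717


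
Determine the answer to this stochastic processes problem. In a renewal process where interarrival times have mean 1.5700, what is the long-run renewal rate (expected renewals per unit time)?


Long-run renewal rate = 1/E(X)
= 1/1.5700
= 0.6369

0.6369


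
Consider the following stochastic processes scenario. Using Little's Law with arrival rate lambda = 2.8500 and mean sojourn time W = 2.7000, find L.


Little's Law: L = lambda * W
= 2.8500 * 2.7000
= 7.6950

7.6950


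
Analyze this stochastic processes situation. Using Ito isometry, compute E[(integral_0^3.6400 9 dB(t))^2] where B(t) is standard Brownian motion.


By Ito isometry: E[(int f dB)^2] = int f^2 dt
= 9^2 * 3.6400
= 81 * 3.6400 = 294.8400

294.8400


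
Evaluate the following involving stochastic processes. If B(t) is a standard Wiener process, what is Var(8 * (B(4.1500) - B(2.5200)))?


Var(alpha*(B(t)-B(s))) = alpha^2 * (t-s)
= 8^2 * (4.1500 - 2.5200)
= 64 * 1.6300
= 104.3200

104.3200


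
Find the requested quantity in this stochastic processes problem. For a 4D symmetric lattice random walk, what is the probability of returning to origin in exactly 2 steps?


P(return in 2 steps) = P(reverse first step) = 1/(2d)
= 1/8
= 0.1250

0.1250


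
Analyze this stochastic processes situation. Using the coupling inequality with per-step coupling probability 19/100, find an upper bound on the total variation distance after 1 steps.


TV distance bound <= (1-delta)^n
= (1 - 0.1900)^1
= 0.8100^1
= 0.8100

0.8100


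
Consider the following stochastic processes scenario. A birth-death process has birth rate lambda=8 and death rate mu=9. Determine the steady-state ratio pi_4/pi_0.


For birth-death process, pi_n/pi_0 = (lambda/mu)^n
= (8/9)^4
= 0.6243

0.6243


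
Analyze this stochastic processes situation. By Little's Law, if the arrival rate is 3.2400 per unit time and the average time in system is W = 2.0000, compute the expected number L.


Little's Law: L = lambda * W
= 3.2400 * 2.0000
= 6.4800

6.4800


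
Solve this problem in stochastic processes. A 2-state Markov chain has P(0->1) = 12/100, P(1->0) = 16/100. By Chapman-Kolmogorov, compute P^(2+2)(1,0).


P^4 = P^2 * P^2
Computing via matrix multiplication of the transition matrix.
Entry (1,0) of P^4 = 0.4179

0.4179


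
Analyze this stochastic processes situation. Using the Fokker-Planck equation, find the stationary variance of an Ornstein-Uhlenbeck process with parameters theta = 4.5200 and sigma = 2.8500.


Stationary variance = sigma^2 / (2*theta)
= 2.8500^2 / (2*4.5200)
= 8.1225 / 9.0400
= 0.8985

0.8985


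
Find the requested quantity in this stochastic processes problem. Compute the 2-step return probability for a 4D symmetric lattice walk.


P(return in 2 steps) = P(reverse first step) = 1/(2d)
= 1/8
= 0.1250

0.1250


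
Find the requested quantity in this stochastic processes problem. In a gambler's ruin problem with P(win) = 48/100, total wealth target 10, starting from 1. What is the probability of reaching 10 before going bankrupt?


Gambler's ruin formula:
r = q/p = 0.5200/0.4800 = 1.0833
P(win) = (1 - r^i)/(1 - r^N)
= (1 - 1.0833^1)/(1 - 1.0833^10)
= 0.0679

0.0679


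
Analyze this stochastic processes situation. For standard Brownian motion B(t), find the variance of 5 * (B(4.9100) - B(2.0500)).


Var(alpha*(B(t)-B(s))) = alpha^2 * (t-s)
= 5^2 * (4.9100 - 2.0500)
= 25 * 2.8600
= 71.5000

71.5000


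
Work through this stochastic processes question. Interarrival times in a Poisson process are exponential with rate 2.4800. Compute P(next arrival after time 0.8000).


P(X > t) = exp(-lambda * t)
= exp(-2.4800 * 0.8000)
= exp(-1.9840) = 0.1375

0.1375


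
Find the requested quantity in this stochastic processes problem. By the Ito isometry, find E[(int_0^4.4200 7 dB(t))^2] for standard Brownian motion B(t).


By Ito isometry: E[(int f dB)^2] = int f^2 dt
= 7^2 * 4.4200
= 49 * 4.4200 = 216.5800

216.5800


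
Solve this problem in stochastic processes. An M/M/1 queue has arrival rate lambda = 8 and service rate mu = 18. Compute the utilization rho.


rho = lambda/mu
= 8/18
= 0.4444

0.4444


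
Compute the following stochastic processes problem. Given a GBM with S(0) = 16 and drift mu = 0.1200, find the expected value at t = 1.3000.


E[S(t)] = S(0) * exp(mu * t)
= 16 * exp(0.1200 * 1.3000)
= 16 * 1.1688
= 18.7012

18.7012


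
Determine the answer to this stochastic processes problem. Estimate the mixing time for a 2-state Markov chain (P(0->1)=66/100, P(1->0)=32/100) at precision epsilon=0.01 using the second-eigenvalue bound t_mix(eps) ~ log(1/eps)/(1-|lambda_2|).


lambda_2 = |1 - p01 - p10| = |1 - 0.6600 - 0.3200| = 0.0200
t_mix ~ log(1/eps)/(1 - |lambda_2|)
= log(100)/(1 - 0.0200) = 4.6052/0.9800
= 4.6992

4.6992


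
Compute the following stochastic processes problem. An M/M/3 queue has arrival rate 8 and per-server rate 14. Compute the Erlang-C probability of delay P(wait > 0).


a = lambda/mu = 0.5714
rho = a/c = 0.1905
Erlang-C formula applied:
C(c,a) = 0.0217

0.0217


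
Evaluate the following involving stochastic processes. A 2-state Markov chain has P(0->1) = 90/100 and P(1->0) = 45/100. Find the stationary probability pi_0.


Stationary distribution: pi_0 = p10/(p01+p10), pi_1 = p01/(p01+p10)
p01 = 0.9000, p10 = 0.4500
pi_0 = 0.3333

0.3333


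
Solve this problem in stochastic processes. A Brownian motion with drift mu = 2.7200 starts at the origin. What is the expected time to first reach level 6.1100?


Expected first passage time = a/mu
= 6.1100/2.7200
= 2.2463

2.2463


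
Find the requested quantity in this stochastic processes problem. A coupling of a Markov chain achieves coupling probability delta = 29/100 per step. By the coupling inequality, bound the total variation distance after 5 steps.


TV distance bound <= (1-delta)^n
= (1 - 0.2900)^5
= 0.7100^5
= 0.1804

0.1804


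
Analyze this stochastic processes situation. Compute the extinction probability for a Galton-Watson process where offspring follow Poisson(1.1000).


Since mu = 1.1000 > 1, extinction prob q < 1.
Solve s = exp(mu*(s-1)) iteratively.
q = 0.8239

0.8239


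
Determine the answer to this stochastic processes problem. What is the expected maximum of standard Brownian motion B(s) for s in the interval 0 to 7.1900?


E(max B(s)) = sqrt(2t/pi)
= sqrt(2*7.1900/pi)
= sqrt(4.5773)
= 2.1395

2.1395


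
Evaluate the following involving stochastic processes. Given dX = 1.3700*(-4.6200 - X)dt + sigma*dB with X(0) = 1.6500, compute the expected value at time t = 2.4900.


E[X(t)] = mu + (X(0) - mu)*exp(-theta*t)
= -4.6200 + (1.6500 - -4.6200)*exp(-1.3700*2.4900)
= -4.6200 + 6.2700 * 0.0330
= -4.4131

-4.4131


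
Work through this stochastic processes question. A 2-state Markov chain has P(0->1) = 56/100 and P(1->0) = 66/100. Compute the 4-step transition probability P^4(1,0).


Computing P^4 by matrix multiplication.
P = [[0.4400, 0.5600], [0.6600, 0.3400]]
After raising P to the power 4:
P^4(1,0) = 0.5397

0.5397


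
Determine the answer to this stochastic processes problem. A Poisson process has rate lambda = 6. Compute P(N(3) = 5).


P(N(t)=k) = (lambda*t)^k * exp(-lambda*t) / k!
lambda*t = 18
= 18^5 * exp(-18) / 5!
= 1889568 * 1.5230e-08 / 120
= 2.3982e-04

2.3982e-04


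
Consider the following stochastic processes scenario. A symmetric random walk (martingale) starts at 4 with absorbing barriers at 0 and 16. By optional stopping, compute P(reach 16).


By optional stopping theorem: E(M at tau) = M(0) = 4
P(hit 16)*16 + P(hit 0)*0 = 4
P(hit 16) = (4 - 0)/(16 - 0) = 1/4 = 0.2500

0.2500


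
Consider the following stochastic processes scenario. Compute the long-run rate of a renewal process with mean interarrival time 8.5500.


Long-run renewal rate = 1/E(X)
= 1/8.5500
= 0.1170

0.1170


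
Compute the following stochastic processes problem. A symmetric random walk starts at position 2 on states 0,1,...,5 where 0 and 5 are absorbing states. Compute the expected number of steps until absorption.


For symmetric RW on 0,...,N with absorbing barriers, E(i) = i*(N-i)
E(2) = 2 * 3 = 6

6
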